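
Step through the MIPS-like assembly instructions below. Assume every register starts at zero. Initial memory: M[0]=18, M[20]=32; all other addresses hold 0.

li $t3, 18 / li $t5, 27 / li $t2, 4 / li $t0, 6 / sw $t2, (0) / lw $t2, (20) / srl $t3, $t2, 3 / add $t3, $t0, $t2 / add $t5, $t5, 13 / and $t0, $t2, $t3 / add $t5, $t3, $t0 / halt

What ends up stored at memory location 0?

$t3=18
$t5=27
$t2=4
$t0=6
sw $t2, (0) → M[0]=4
$t2=M[20]=32
$t3=32>>3=4
$t3=6+32=38
$t5=27+13=40
$t0=32&38=32
$t5=38+32=70
halt.

4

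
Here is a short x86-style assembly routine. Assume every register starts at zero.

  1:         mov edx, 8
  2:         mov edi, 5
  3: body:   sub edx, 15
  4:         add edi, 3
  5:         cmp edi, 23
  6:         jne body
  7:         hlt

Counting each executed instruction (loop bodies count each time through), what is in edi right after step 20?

after mov edx, 8: edx=8
after mov edi, 5: edi=5
after sub edx, 15: edx=8-15=-7
after add edi, 3: edi=5+3=8
cmp edi, 23  (cmp 8,23)
jne body: taken
after sub edx, 15: edx=(-7)-15=-22
after add edi, 3: edi=8+3=11
cmp edi, 23  (cmp 11,23)
jne body: taken
after sub edx, 15: edx=(-22)-15=-37
after add edi, 3: edi=11+3=14
cmp edi, 23  (cmp 14,23)
jne body: taken
after sub edx, 15: edx=(-37)-15=-52
after add edi, 3: edi=14+3=17
cmp edi, 23  (cmp 17,23)
jne body: taken
after sub edx, 15: edx=(-52)-15=-67
after add edi, 3: edi=17+3=20
After step 20: edi = 20.

20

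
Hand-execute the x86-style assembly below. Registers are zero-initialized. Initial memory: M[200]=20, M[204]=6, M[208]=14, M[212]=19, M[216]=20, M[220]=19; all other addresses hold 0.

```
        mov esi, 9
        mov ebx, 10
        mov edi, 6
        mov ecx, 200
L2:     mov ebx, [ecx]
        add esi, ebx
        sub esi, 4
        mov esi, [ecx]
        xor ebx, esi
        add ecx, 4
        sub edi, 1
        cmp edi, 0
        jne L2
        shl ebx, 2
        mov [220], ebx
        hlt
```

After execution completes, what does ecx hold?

esi=9
ebx=10
edi=6
ecx=200
ebx=M[200]=20
esi=9+20=29
esi=29-4=25
esi=M[200]=20
ebx=20^20=0
ecx=200+4=204
edi=6-1=5
cmp edi, 0  (cmp 5,0)
jne L2: taken
ebx=M[204]=6
esi=20+6=26
esi=26-4=22
esi=M[204]=6
ebx=6^6=0
ecx=204+4=208
edi=5-1=4
cmp edi, 0  (cmp 4,0)
jne L2: taken
ebx=M[208]=14
esi=6+14=20
esi=20-4=16
esi=M[208]=14
ebx=14^14=0
ecx=208+4=212
edi=4-1=3
cmp edi, 0  (cmp 3,0)
jne L2: taken
ebx=M[212]=19
esi=14+19=33
esi=33-4=29
esi=M[212]=19
ebx=19^19=0
ecx=212+4=216
edi=3-1=2
cmp edi, 0  (cmp 2,0)
jne L2: taken
ebx=M[216]=20
esi=19+20=39
esi=39-4=35
esi=M[216]=20
ebx=20^20=0
ecx=216+4=220
edi=2-1=1
cmp edi, 0  (cmp 1,0)
jne L2: taken
ebx=M[220]=19
esi=20+19=39
esi=39-4=35
esi=M[220]=19
ebx=19^19=0
ecx=220+4=224
edi=1-1=0
cmp edi, 0  (cmp 0,0)
jne L2: not taken
ebx=0<<2=0
mov [220], ebx → M[220]=0
halt.

224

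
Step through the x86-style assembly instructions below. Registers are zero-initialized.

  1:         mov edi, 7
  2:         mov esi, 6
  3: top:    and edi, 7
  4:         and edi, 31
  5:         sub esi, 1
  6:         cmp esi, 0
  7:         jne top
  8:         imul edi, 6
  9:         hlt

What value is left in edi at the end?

42

mov edi, 7 → edi=7
mov esi, 6 → esi=6
and edi, 7 → edi=7&7=7
and edi, 31 → edi=7&31=7
sub esi, 1 → esi=6-1=5
cmp esi, 0  (cmp 5,0)
jne top: taken
and edi, 7 → edi=7&7=7
and edi, 31 → edi=7&31=7
sub esi, 1 → esi=5-1=4
cmp esi, 0  (cmp 4,0)
jne top: taken
and edi, 7 → edi=7&7=7
and edi, 31 → edi=7&31=7
sub esi, 1 → esi=4-1=3
cmp esi, 0  (cmp 3,0)
jne top: taken
and edi, 7 → edi=7&7=7
and edi, 31 → edi=7&31=7
sub esi, 1 → esi=3-1=2
cmp esi, 0  (cmp 2,0)
jne top: taken
and edi, 7 → edi=7&7=7
and edi, 31 → edi=7&31=7
sub esi, 1 → esi=2-1=1
cmp esi, 0  (cmp 1,0)
jne top: taken
and edi, 7 → edi=7&7=7
and edi, 31 → edi=7&31=7
sub esi, 1 → esi=1-1=0
cmp esi, 0  (cmp 0,0)
jne top: not taken
imul edi, 6 → edi=7*6=42
halt.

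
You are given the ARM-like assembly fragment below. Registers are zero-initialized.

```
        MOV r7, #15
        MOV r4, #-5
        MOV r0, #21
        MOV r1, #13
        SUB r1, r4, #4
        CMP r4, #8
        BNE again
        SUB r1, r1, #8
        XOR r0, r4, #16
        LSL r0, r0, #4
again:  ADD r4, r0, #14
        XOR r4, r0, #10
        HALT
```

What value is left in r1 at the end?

-9

r7=15
r4=-5
r0=21
r1=13
r1=(-5)-4=-9
CMP r4, #8  (cmp -5,8)
BNE again: taken
r4=21+14=35
r4=21^10=31
halt.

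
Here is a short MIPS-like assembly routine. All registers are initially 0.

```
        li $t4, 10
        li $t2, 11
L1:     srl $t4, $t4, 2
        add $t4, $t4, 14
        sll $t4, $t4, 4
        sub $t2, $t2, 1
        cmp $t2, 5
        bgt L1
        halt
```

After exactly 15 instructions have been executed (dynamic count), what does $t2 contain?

li $t4, 10 → $t4=10
li $t2, 11 → $t2=11
srl $t4, $t4, 2 → $t4=10>>2=2
add $t4, $t4, 14 → $t4=2+14=16
sll $t4, $t4, 4 → $t4=16<<4=256
sub $t2, $t2, 1 → $t2=11-1=10
cmp $t2, 5  (cmp 10,5)
bgt L1: taken
srl $t4, $t4, 2 → $t4=256>>2=64
add $t4, $t4, 14 → $t4=64+14=78
sll $t4, $t4, 4 → $t4=78<<4=1248
sub $t2, $t2, 1 → $t2=10-1=9
cmp $t2, 5  (cmp 9,5)
bgt L1: taken
srl $t4, $t4, 2 → $t4=1248>>2=312
After step 15: $t2 = 9.

9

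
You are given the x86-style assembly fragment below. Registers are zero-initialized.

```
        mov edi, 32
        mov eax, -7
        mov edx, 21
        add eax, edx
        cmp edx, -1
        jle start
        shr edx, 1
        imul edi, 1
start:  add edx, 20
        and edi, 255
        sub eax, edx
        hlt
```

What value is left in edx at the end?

30

edi=32
eax=-7
edx=21
eax=(-7)+21=14
cmp edx, -1  (cmp 21,-1)
jle start: not taken
edx=21>>1=10
edi=32*1=32
edx=10+20=30
edi=32&255=32
eax=14-30=-16
halt.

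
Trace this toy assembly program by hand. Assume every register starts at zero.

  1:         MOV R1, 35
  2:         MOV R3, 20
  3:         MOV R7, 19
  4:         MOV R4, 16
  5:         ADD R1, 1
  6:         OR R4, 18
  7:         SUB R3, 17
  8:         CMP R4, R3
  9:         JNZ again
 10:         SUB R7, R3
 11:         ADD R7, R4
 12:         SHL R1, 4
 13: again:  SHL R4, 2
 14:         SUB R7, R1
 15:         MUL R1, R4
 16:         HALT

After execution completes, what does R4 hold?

after MOV R1, 35: R1=35
after MOV R3, 20: R3=20
after MOV R7, 19: R7=19
after MOV R4, 16: R4=16
after ADD R1, 1: R1=35+1=36
after OR R4, 18: R4=16|18=18
after SUB R3, 17: R3=20-17=3
CMP R4, R3  (cmp 18,3)
JNZ again: taken
after SHL R4, 2: R4=18<<2=72
after SUB R7, R1: R7=19-36=-17
after MUL R1, R4: R1=36*72=2592
halt.

72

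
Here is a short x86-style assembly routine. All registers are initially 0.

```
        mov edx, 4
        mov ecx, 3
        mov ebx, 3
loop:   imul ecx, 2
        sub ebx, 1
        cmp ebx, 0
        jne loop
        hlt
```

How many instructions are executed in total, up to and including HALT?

16

mov edx, 4 → edx=4
mov ecx, 3 → ecx=3
mov ebx, 3 → ebx=3
imul ecx, 2 → ecx=3*2=6
sub ebx, 1 → ebx=3-1=2
cmp ebx, 0  (cmp 2,0)
jne loop: taken
imul ecx, 2 → ecx=6*2=12
sub ebx, 1 → ebx=2-1=1
cmp ebx, 0  (cmp 1,0)
jne loop: taken
imul ecx, 2 → ecx=12*2=24
sub ebx, 1 → ebx=1-1=0
cmp ebx, 0  (cmp 0,0)
jne loop: not taken
halt.
Total executed instructions: 16.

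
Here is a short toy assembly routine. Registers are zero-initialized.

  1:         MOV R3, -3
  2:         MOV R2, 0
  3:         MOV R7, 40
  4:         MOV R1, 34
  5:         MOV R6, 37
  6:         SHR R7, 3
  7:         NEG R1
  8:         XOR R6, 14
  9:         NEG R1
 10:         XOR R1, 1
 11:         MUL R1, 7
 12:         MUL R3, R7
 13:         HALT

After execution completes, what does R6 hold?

43

MOV R3, -3 → R3=-3
MOV R2, 0 → R2=0
MOV R7, 40 → R7=40
MOV R1, 34 → R1=34
MOV R6, 37 → R6=37
SHR R7, 3 → R7=40>>3=5
NEG R1 → R1=-(34)=-34
XOR R6, 14 → R6=37^14=43
NEG R1 → R1=-(-34)=34
XOR R1, 1 → R1=34^1=35
MUL R1, 7 → R1=35*7=245
MUL R3, R7 → R3=(-3)*5=-15
halt.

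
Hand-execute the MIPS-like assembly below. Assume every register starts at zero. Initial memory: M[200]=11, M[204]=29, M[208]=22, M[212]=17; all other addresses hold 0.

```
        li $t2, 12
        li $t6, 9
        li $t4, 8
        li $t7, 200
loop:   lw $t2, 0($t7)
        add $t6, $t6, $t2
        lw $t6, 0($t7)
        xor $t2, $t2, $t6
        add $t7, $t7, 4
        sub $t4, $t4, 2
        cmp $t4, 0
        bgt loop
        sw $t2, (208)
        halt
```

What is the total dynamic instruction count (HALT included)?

after li $t2, 12: $t2=12
after li $t6, 9: $t6=9
after li $t4, 8: $t4=8
after li $t7, 200: $t7=200
after lw $t2, 0($t7): $t2=M[200]=11
after add $t6, $t6, $t2: $t6=9+11=20
after lw $t6, 0($t7): $t6=M[200]=11
after xor $t2, $t2, $t6: $t2=11^11=0
after add $t7, $t7, 4: $t7=200+4=204
after sub $t4, $t4, 2: $t4=8-2=6
cmp $t4, 0  (cmp 6,0)
bgt loop: taken
after lw $t2, 0($t7): $t2=M[204]=29
after add $t6, $t6, $t2: $t6=11+29=40
after lw $t6, 0($t7): $t6=M[204]=29
after xor $t2, $t2, $t6: $t2=29^29=0
after add $t7, $t7, 4: $t7=204+4=208
after sub $t4, $t4, 2: $t4=6-2=4
cmp $t4, 0  (cmp 4,0)
bgt loop: taken
after lw $t2, 0($t7): $t2=M[208]=22
after add $t6, $t6, $t2: $t6=29+22=51
after lw $t6, 0($t7): $t6=M[208]=22
after xor $t2, $t2, $t6: $t2=22^22=0
after add $t7, $t7, 4: $t7=208+4=212
after sub $t4, $t4, 2: $t4=4-2=2
cmp $t4, 0  (cmp 2,0)
bgt loop: taken
after lw $t2, 0($t7): $t2=M[212]=17
after add $t6, $t6, $t2: $t6=22+17=39
after lw $t6, 0($t7): $t6=M[212]=17
after xor $t2, $t2, $t6: $t2=17^17=0
after add $t7, $t7, 4: $t7=212+4=216
after sub $t4, $t4, 2: $t4=2-2=0
cmp $t4, 0  (cmp 0,0)
bgt loop: not taken
sw $t2, (208) → M[208]=0
halt.
Total executed instructions: 38.

38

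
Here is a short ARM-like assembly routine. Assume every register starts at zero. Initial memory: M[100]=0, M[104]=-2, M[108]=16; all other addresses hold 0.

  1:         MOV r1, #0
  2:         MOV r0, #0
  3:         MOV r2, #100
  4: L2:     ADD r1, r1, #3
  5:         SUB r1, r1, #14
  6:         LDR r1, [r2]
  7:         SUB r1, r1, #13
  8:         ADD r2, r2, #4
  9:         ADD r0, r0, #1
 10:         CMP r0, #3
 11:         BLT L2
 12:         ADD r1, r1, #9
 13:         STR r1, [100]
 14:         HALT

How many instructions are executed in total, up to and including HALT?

r1=0
r0=0
r2=100
r1=0+3=3
r1=3-14=-11
r1=M[100]=0
r1=0-13=-13
r2=100+4=104
r0=0+1=1
CMP r0, #3  (cmp 1,3)
BLT L2: taken
r1=(-13)+3=-10
r1=(-10)-14=-24
r1=M[104]=-2
r1=(-2)-13=-15
r2=104+4=108
r0=1+1=2
CMP r0, #3  (cmp 2,3)
BLT L2: taken
r1=(-15)+3=-12
r1=(-12)-14=-26
r1=M[108]=16
r1=16-13=3
r2=108+4=112
r0=2+1=3
CMP r0, #3  (cmp 3,3)
BLT L2: not taken
r1=3+9=12
STR r1, [100] → M[100]=12
halt.
Total executed instructions: 30.

30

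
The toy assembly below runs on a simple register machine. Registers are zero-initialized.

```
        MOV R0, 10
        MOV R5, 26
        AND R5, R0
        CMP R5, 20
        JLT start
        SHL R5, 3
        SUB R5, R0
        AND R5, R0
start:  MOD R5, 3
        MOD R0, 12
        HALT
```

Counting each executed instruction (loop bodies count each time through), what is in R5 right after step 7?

1

R0=10
R5=26
R5=26&10=10
CMP R5, 20  (cmp 10,20)
JLT start: taken
R5=10%3=1
R0=10%12=10
After step 7: R5 = 1.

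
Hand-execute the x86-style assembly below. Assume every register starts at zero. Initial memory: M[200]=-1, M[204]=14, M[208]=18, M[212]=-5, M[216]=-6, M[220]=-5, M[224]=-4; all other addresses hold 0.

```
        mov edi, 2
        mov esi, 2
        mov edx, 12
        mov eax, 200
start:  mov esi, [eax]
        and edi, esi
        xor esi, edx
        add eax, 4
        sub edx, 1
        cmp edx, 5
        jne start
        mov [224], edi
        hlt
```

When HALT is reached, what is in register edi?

mov edi, 2 → edi=2
mov esi, 2 → esi=2
mov edx, 12 → edx=12
mov eax, 200 → eax=200
mov esi, [eax] → esi=M[200]=-1
and edi, esi → edi=2&(-1)=2
xor esi, edx → esi=(-1)^12=-13
add eax, 4 → eax=200+4=204
sub edx, 1 → edx=12-1=11
cmp edx, 5  (cmp 11,5)
jne start: taken
mov esi, [eax] → esi=M[204]=14
and edi, esi → edi=2&14=2
xor esi, edx → esi=14^11=5
add eax, 4 → eax=204+4=208
sub edx, 1 → edx=11-1=10
cmp edx, 5  (cmp 10,5)
jne start: taken
mov esi, [eax] → esi=M[208]=18
and edi, esi → edi=2&18=2
xor esi, edx → esi=18^10=24
add eax, 4 → eax=208+4=212
sub edx, 1 → edx=10-1=9
cmp edx, 5  (cmp 9,5)
jne start: taken
mov esi, [eax] → esi=M[212]=-5
and edi, esi → edi=2&(-5)=2
xor esi, edx → esi=(-5)^9=-14
add eax, 4 → eax=212+4=216
sub edx, 1 → edx=9-1=8
cmp edx, 5  (cmp 8,5)
jne start: taken
mov esi, [eax] → esi=M[216]=-6
and edi, esi → edi=2&(-6)=2
xor esi, edx → esi=(-6)^8=-14
add eax, 4 → eax=216+4=220
sub edx, 1 → edx=8-1=7
cmp edx, 5  (cmp 7,5)
jne start: taken
mov esi, [eax] → esi=M[220]=-5
and edi, esi → edi=2&(-5)=2
xor esi, edx → esi=(-5)^7=-4
add eax, 4 → eax=220+4=224
sub edx, 1 → edx=7-1=6
cmp edx, 5  (cmp 6,5)
jne start: taken
mov esi, [eax] → esi=M[224]=-4
and edi, esi → edi=2&(-4)=0
xor esi, edx → esi=(-4)^6=-6
add eax, 4 → eax=224+4=228
sub edx, 1 → edx=6-1=5
cmp edx, 5  (cmp 5,5)
jne start: not taken
mov [224], edi → M[224]=0
halt.

0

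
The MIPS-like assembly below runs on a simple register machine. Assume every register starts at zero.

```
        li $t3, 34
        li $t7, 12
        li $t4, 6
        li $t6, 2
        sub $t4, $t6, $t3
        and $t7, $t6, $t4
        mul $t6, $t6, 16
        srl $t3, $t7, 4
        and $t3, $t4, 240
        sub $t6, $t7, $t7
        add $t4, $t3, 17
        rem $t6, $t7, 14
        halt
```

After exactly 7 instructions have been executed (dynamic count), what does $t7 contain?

0

$t3=34
$t7=12
$t4=6
$t6=2
$t4=2-34=-32
$t7=2&(-32)=0
$t6=2*16=32
After step 7: $t7 = 0.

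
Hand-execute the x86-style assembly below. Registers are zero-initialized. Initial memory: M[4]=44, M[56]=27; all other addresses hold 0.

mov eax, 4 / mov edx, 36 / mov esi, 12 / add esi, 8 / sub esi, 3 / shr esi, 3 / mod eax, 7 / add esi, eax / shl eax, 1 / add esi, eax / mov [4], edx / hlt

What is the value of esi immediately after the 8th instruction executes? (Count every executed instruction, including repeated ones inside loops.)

6

eax=4
edx=36
esi=12
esi=12+8=20
esi=20-3=17
esi=17>>3=2
eax=4%7=4
esi=2+4=6
After step 8: esi = 6.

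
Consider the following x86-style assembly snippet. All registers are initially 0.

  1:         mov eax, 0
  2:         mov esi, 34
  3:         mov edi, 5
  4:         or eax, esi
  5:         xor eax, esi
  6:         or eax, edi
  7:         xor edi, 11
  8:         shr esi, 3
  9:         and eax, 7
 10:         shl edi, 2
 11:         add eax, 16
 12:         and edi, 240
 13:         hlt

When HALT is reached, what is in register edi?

48

mov eax, 0 → eax=0
mov esi, 34 → esi=34
mov edi, 5 → edi=5
or eax, esi → eax=0|34=34
xor eax, esi → eax=34^34=0
or eax, edi → eax=0|5=5
xor edi, 11 → edi=5^11=14
shr esi, 3 → esi=34>>3=4
and eax, 7 → eax=5&7=5
shl edi, 2 → edi=14<<2=56
add eax, 16 → eax=5+16=21
and edi, 240 → edi=56&240=48
halt.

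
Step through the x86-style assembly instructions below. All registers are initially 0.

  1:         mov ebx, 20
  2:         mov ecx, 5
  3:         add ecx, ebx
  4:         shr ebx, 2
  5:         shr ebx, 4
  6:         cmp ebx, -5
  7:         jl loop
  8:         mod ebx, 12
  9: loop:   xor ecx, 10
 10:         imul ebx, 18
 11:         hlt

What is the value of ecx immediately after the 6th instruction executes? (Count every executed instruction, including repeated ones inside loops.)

25

after mov ebx, 20: ebx=20
after mov ecx, 5: ecx=5
after add ecx, ebx: ecx=5+20=25
after shr ebx, 2: ebx=20>>2=5
after shr ebx, 4: ebx=5>>4=0
cmp ebx, -5  (cmp 0,-5)
After step 6: ecx = 25.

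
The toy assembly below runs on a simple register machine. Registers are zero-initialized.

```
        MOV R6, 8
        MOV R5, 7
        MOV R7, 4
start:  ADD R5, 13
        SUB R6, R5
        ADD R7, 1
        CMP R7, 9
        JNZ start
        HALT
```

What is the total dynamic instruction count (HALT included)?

R6=8
R5=7
R7=4
R5=7+13=20
R6=8-20=-12
R7=4+1=5
CMP R7, 9  (cmp 5,9)
JNZ start: taken
R5=20+13=33
R6=(-12)-33=-45
R7=5+1=6
CMP R7, 9  (cmp 6,9)
JNZ start: taken
R5=33+13=46
R6=(-45)-46=-91
R7=6+1=7
CMP R7, 9  (cmp 7,9)
JNZ start: taken
R5=46+13=59
R6=(-91)-59=-150
R7=7+1=8
CMP R7, 9  (cmp 8,9)
JNZ start: taken
R5=59+13=72
R6=(-150)-72=-222
R7=8+1=9
CMP R7, 9  (cmp 9,9)
JNZ start: not taken
halt.
Total executed instructions: 29.

29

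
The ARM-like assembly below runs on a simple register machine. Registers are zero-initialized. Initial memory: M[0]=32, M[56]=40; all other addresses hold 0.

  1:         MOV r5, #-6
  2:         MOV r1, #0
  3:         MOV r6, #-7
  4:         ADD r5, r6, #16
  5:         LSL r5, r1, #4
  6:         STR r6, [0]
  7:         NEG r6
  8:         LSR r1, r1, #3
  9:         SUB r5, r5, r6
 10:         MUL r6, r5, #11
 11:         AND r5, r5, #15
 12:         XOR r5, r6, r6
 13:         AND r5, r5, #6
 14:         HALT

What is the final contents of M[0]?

after MOV r5, #-6: r5=-6
after MOV r1, #0: r1=0
after MOV r6, #-7: r6=-7
after ADD r5, r6, #16: r5=(-7)+16=9
after LSL r5, r1, #4: r5=0<<4=0
STR r6, [0] → M[0]=-7
after NEG r6: r6=-(-7)=7
after LSR r1, r1, #3: r1=0>>3=0
after SUB r5, r5, r6: r5=0-7=-7
after MUL r6, r5, #11: r6=(-7)*11=-77
after AND r5, r5, #15: r5=(-7)&15=9
after XOR r5, r6, r6: r5=(-77)^(-77)=0
after AND r5, r5, #6: r5=0&6=0
halt.

-7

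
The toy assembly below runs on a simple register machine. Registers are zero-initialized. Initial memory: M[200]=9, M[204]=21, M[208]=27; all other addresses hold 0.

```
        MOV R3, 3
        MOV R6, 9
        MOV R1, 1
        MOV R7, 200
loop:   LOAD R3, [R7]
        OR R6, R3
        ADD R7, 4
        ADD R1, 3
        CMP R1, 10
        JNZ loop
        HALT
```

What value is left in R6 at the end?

31

R3=3
R6=9
R1=1
R7=200
R3=M[200]=9
R6=9|9=9
R7=200+4=204
R1=1+3=4
CMP R1, 10  (cmp 4,10)
JNZ loop: taken
R3=M[204]=21
R6=9|21=29
R7=204+4=208
R1=4+3=7
CMP R1, 10  (cmp 7,10)
JNZ loop: taken
R3=M[208]=27
R6=29|27=31
R7=208+4=212
R1=7+3=10
CMP R1, 10  (cmp 10,10)
JNZ loop: not taken
halt.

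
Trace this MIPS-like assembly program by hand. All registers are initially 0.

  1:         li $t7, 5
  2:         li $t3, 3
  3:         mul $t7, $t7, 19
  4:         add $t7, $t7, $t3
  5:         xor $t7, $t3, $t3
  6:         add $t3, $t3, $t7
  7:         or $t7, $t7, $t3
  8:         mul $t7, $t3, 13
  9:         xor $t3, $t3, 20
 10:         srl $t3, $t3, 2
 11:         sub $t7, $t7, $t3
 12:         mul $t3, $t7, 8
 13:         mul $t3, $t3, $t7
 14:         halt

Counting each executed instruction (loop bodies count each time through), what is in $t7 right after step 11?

li $t7, 5 → $t7=5
li $t3, 3 → $t3=3
mul $t7, $t7, 19 → $t7=5*19=95
add $t7, $t7, $t3 → $t7=95+3=98
xor $t7, $t3, $t3 → $t7=3^3=0
add $t3, $t3, $t7 → $t3=3+0=3
or $t7, $t7, $t3 → $t7=0|3=3
mul $t7, $t3, 13 → $t7=3*13=39
xor $t3, $t3, 20 → $t3=3^20=23
srl $t3, $t3, 2 → $t3=23>>2=5
sub $t7, $t7, $t3 → $t7=39-5=34
After step 11: $t7 = 34.

34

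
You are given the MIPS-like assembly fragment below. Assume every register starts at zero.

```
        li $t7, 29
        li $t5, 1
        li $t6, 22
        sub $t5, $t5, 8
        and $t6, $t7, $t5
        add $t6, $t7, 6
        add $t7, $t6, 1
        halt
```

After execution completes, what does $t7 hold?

36

li $t7, 29 → $t7=29
li $t5, 1 → $t5=1
li $t6, 22 → $t6=22
sub $t5, $t5, 8 → $t5=1-8=-7
and $t6, $t7, $t5 → $t6=29&(-7)=25
add $t6, $t7, 6 → $t6=29+6=35
add $t7, $t6, 1 → $t7=35+1=36
halt.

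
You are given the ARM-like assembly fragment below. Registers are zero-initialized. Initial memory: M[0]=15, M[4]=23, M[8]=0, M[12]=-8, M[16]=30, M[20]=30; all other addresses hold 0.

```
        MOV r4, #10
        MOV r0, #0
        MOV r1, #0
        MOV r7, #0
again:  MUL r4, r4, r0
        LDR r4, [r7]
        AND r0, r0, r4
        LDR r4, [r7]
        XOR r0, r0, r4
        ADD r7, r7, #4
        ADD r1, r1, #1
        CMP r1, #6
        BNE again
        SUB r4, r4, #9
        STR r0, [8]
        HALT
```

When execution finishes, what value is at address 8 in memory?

24

r4=10
r0=0
r1=0
r7=0
r4=10*0=0
r4=M[0]=15
r0=0&15=0
r4=M[0]=15
r0=0^15=15
r7=0+4=4
r1=0+1=1
CMP r1, #6  (cmp 1,6)
BNE again: taken
r4=15*15=225
r4=M[4]=23
r0=15&23=7
r4=M[4]=23
r0=7^23=16
r7=4+4=8
r1=1+1=2
CMP r1, #6  (cmp 2,6)
BNE again: taken
r4=23*16=368
r4=M[8]=0
r0=16&0=0
r4=M[8]=0
r0=0^0=0
r7=8+4=12
r1=2+1=3
CMP r1, #6  (cmp 3,6)
BNE again: taken
r4=0*0=0
r4=M[12]=-8
r0=0&(-8)=0
r4=M[12]=-8
r0=0^(-8)=-8
r7=12+4=16
r1=3+1=4
CMP r1, #6  (cmp 4,6)
BNE again: taken
r4=(-8)*(-8)=64
r4=M[16]=30
r0=(-8)&30=24
r4=M[16]=30
r0=24^30=6
r7=16+4=20
r1=4+1=5
CMP r1, #6  (cmp 5,6)
BNE again: taken
r4=30*6=180
r4=M[20]=30
r0=6&30=6
r4=M[20]=30
r0=6^30=24
r7=20+4=24
r1=5+1=6
CMP r1, #6  (cmp 6,6)
BNE again: not taken
r4=30-9=21
STR r0, [8] → M[8]=24
halt.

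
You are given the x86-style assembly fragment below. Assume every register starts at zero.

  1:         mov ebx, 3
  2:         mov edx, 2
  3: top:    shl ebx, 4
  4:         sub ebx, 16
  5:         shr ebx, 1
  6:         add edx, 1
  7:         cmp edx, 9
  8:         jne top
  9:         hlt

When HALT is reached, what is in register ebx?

ebx=3
edx=2
ebx=3<<4=48
ebx=48-16=32
ebx=32>>1=16
edx=2+1=3
cmp edx, 9  (cmp 3,9)
jne top: taken
ebx=16<<4=256
ebx=256-16=240
ebx=240>>1=120
edx=3+1=4
cmp edx, 9  (cmp 4,9)
jne top: taken
ebx=120<<4=1920
ebx=1920-16=1904
ebx=1904>>1=952
edx=4+1=5
cmp edx, 9  (cmp 5,9)
jne top: taken
ebx=952<<4=15232
ebx=15232-16=15216
ebx=15216>>1=7608
edx=5+1=6
cmp edx, 9  (cmp 6,9)
jne top: taken
ebx=7608<<4=121728
ebx=121728-16=121712
ebx=121712>>1=60856
edx=6+1=7
cmp edx, 9  (cmp 7,9)
jne top: taken
ebx=60856<<4=973696
ebx=973696-16=973680
ebx=973680>>1=486840
edx=7+1=8
cmp edx, 9  (cmp 8,9)
jne top: taken
ebx=486840<<4=7789440
ebx=7789440-16=7789424
ebx=7789424>>1=3894712
edx=8+1=9
cmp edx, 9  (cmp 9,9)
jne top: not taken
halt.

3894712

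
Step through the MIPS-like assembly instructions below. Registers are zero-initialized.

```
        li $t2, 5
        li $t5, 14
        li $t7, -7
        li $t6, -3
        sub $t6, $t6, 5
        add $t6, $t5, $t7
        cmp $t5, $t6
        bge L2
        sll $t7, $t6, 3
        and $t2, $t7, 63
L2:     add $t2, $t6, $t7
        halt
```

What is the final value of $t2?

li $t2, 5 → $t2=5
li $t5, 14 → $t5=14
li $t7, -7 → $t7=-7
li $t6, -3 → $t6=-3
sub $t6, $t6, 5 → $t6=(-3)-5=-8
add $t6, $t5, $t7 → $t6=14+(-7)=7
cmp $t5, $t6  (cmp 14,7)
bge L2: taken
add $t2, $t6, $t7 → $t2=7+(-7)=0
halt.

0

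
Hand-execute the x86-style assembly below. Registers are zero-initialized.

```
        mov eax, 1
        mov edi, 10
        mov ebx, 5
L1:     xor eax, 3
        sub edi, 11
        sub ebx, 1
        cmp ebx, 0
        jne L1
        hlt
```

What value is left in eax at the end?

2

mov eax, 1 → eax=1
mov edi, 10 → edi=10
mov ebx, 5 → ebx=5
xor eax, 3 → eax=1^3=2
sub edi, 11 → edi=10-11=-1
sub ebx, 1 → ebx=5-1=4
cmp ebx, 0  (cmp 4,0)
jne L1: taken
xor eax, 3 → eax=2^3=1
sub edi, 11 → edi=(-1)-11=-12
sub ebx, 1 → ebx=4-1=3
cmp ebx, 0  (cmp 3,0)
jne L1: taken
xor eax, 3 → eax=1^3=2
sub edi, 11 → edi=(-12)-11=-23
sub ebx, 1 → ebx=3-1=2
cmp ebx, 0  (cmp 2,0)
jne L1: taken
xor eax, 3 → eax=2^3=1
sub edi, 11 → edi=(-23)-11=-34
sub ebx, 1 → ebx=2-1=1
cmp ebx, 0  (cmp 1,0)
jne L1: taken
xor eax, 3 → eax=1^3=2
sub edi, 11 → edi=(-34)-11=-45
sub ebx, 1 → ebx=1-1=0
cmp ebx, 0  (cmp 0,0)
jne L1: not taken
halt.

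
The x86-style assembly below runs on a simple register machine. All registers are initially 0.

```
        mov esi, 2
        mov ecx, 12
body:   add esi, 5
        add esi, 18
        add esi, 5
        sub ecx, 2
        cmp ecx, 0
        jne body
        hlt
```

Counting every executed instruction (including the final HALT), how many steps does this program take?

39

mov esi, 2 → esi=2
mov ecx, 12 → ecx=12
add esi, 5 → esi=2+5=7
add esi, 18 → esi=7+18=25
add esi, 5 → esi=25+5=30
sub ecx, 2 → ecx=12-2=10
cmp ecx, 0  (cmp 10,0)
jne body: taken
add esi, 5 → esi=30+5=35
add esi, 18 → esi=35+18=53
add esi, 5 → esi=53+5=58
sub ecx, 2 → ecx=10-2=8
cmp ecx, 0  (cmp 8,0)
jne body: taken
add esi, 5 → esi=58+5=63
add esi, 18 → esi=63+18=81
add esi, 5 → esi=81+5=86
sub ecx, 2 → ecx=8-2=6
cmp ecx, 0  (cmp 6,0)
jne body: taken
add esi, 5 → esi=86+5=91
add esi, 18 → esi=91+18=109
add esi, 5 → esi=109+5=114
sub ecx, 2 → ecx=6-2=4
cmp ecx, 0  (cmp 4,0)
jne body: taken
add esi, 5 → esi=114+5=119
add esi, 18 → esi=119+18=137
add esi, 5 → esi=137+5=142
sub ecx, 2 → ecx=4-2=2
cmp ecx, 0  (cmp 2,0)
jne body: taken
add esi, 5 → esi=142+5=147
add esi, 18 → esi=147+18=165
add esi, 5 → esi=165+5=170
sub ecx, 2 → ecx=2-2=0
cmp ecx, 0  (cmp 0,0)
jne body: not taken
halt.
Total executed instructions: 39.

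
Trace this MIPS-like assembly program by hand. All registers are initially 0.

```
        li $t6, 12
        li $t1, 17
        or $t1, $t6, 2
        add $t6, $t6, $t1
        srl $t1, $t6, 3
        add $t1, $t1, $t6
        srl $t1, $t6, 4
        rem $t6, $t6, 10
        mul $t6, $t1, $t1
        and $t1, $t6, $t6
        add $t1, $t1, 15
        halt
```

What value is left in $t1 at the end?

after li $t6, 12: $t6=12
after li $t1, 17: $t1=17
after or $t1, $t6, 2: $t1=12|2=14
after add $t6, $t6, $t1: $t6=12+14=26
after srl $t1, $t6, 3: $t1=26>>3=3
after add $t1, $t1, $t6: $t1=3+26=29
after srl $t1, $t6, 4: $t1=26>>4=1
after rem $t6, $t6, 10: $t6=26%10=6
after mul $t6, $t1, $t1: $t6=1*1=1
after and $t1, $t6, $t6: $t1=1&1=1
after add $t1, $t1, 15: $t1=1+15=16
halt.

16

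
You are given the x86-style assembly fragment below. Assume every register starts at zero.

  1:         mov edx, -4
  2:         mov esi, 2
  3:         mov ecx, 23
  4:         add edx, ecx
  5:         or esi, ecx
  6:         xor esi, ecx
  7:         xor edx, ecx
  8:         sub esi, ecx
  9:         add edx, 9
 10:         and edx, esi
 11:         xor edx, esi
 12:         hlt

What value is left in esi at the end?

edx=-4
esi=2
ecx=23
edx=(-4)+23=19
esi=2|23=23
esi=23^23=0
edx=19^23=4
esi=0-23=-23
edx=4+9=13
edx=13&(-23)=9
edx=9^(-23)=-32
halt.

-23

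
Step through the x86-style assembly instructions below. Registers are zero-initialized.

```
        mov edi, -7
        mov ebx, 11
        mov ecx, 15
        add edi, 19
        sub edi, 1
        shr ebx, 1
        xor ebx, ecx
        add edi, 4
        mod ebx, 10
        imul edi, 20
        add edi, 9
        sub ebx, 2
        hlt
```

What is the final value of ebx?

-2

mov edi, -7 → edi=-7
mov ebx, 11 → ebx=11
mov ecx, 15 → ecx=15
add edi, 19 → edi=(-7)+19=12
sub edi, 1 → edi=12-1=11
shr ebx, 1 → ebx=11>>1=5
xor ebx, ecx → ebx=5^15=10
add edi, 4 → edi=11+4=15
mod ebx, 10 → ebx=10%10=0
imul edi, 20 → edi=15*20=300
add edi, 9 → edi=300+9=309
sub ebx, 2 → ebx=0-2=-2
halt.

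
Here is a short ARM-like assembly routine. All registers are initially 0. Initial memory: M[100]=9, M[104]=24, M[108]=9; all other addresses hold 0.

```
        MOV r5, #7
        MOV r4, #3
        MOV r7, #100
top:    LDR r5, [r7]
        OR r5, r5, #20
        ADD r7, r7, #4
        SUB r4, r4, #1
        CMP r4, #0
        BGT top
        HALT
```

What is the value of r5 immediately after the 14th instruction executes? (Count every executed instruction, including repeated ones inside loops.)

28

MOV r5, #7 → r5=7
MOV r4, #3 → r4=3
MOV r7, #100 → r7=100
LDR r5, [r7] → r5=M[100]=9
OR r5, r5, #20 → r5=9|20=29
ADD r7, r7, #4 → r7=100+4=104
SUB r4, r4, #1 → r4=3-1=2
CMP r4, #0  (cmp 2,0)
BGT top: taken
LDR r5, [r7] → r5=M[104]=24
OR r5, r5, #20 → r5=24|20=28
ADD r7, r7, #4 → r7=104+4=108
SUB r4, r4, #1 → r4=2-1=1
CMP r4, #0  (cmp 1,0)
After step 14: r5 = 28.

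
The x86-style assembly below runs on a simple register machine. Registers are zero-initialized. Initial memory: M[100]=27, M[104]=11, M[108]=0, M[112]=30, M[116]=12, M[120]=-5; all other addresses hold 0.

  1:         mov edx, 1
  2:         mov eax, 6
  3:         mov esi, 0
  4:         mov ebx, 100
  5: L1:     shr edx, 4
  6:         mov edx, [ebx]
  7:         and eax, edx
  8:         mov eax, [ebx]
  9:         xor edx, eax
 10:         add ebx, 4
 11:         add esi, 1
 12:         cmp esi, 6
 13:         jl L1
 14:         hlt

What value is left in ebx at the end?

edx=1
eax=6
esi=0
ebx=100
edx=1>>4=0
edx=M[100]=27
eax=6&27=2
eax=M[100]=27
edx=27^27=0
ebx=100+4=104
esi=0+1=1
cmp esi, 6  (cmp 1,6)
jl L1: taken
edx=0>>4=0
edx=M[104]=11
eax=27&11=11
eax=M[104]=11
edx=11^11=0
ebx=104+4=108
esi=1+1=2
cmp esi, 6  (cmp 2,6)
jl L1: taken
edx=0>>4=0
edx=M[108]=0
eax=11&0=0
eax=M[108]=0
edx=0^0=0
ebx=108+4=112
esi=2+1=3
cmp esi, 6  (cmp 3,6)
jl L1: taken
edx=0>>4=0
edx=M[112]=30
eax=0&30=0
eax=M[112]=30
edx=30^30=0
ebx=112+4=116
esi=3+1=4
cmp esi, 6  (cmp 4,6)
jl L1: taken
edx=0>>4=0
edx=M[116]=12
eax=30&12=12
eax=M[116]=12
edx=12^12=0
ebx=116+4=120
esi=4+1=5
cmp esi, 6  (cmp 5,6)
jl L1: taken
edx=0>>4=0
edx=M[120]=-5
eax=12&(-5)=8
eax=M[120]=-5
edx=(-5)^(-5)=0
ebx=120+4=124
esi=5+1=6
cmp esi, 6  (cmp 6,6)
jl L1: not taken
halt.

124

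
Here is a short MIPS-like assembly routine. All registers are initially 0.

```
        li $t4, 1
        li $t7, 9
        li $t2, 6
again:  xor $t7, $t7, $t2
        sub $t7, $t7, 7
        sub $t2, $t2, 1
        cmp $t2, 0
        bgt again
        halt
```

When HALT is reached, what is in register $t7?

-26

li $t4, 1 → $t4=1
li $t7, 9 → $t7=9
li $t2, 6 → $t2=6
xor $t7, $t7, $t2 → $t7=9^6=15
sub $t7, $t7, 7 → $t7=15-7=8
sub $t2, $t2, 1 → $t2=6-1=5
cmp $t2, 0  (cmp 5,0)
bgt again: taken
xor $t7, $t7, $t2 → $t7=8^5=13
sub $t7, $t7, 7 → $t7=13-7=6
sub $t2, $t2, 1 → $t2=5-1=4
cmp $t2, 0  (cmp 4,0)
bgt again: taken
xor $t7, $t7, $t2 → $t7=6^4=2
sub $t7, $t7, 7 → $t7=2-7=-5
sub $t2, $t2, 1 → $t2=4-1=3
cmp $t2, 0  (cmp 3,0)
bgt again: taken
xor $t7, $t7, $t2 → $t7=(-5)^3=-8
sub $t7, $t7, 7 → $t7=(-8)-7=-15
sub $t2, $t2, 1 → $t2=3-1=2
cmp $t2, 0  (cmp 2,0)
bgt again: taken
xor $t7, $t7, $t2 → $t7=(-15)^2=-13
sub $t7, $t7, 7 → $t7=(-13)-7=-20
sub $t2, $t2, 1 → $t2=2-1=1
cmp $t2, 0  (cmp 1,0)
bgt again: taken
xor $t7, $t7, $t2 → $t7=(-20)^1=-19
sub $t7, $t7, 7 → $t7=(-19)-7=-26
sub $t2, $t2, 1 → $t2=1-1=0
cmp $t2, 0  (cmp 0,0)
bgt again: not taken
halt.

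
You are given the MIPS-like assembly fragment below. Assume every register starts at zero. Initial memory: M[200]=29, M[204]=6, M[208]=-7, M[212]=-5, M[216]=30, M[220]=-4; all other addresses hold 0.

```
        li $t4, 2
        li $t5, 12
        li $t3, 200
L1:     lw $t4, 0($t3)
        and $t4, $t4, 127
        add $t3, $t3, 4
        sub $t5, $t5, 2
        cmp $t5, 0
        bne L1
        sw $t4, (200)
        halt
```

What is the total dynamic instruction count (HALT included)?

after li $t4, 2: $t4=2
after li $t5, 12: $t5=12
after li $t3, 200: $t3=200
after lw $t4, 0($t3): $t4=M[200]=29
after and $t4, $t4, 127: $t4=29&127=29
after add $t3, $t3, 4: $t3=200+4=204
after sub $t5, $t5, 2: $t5=12-2=10
cmp $t5, 0  (cmp 10,0)
bne L1: taken
after lw $t4, 0($t3): $t4=M[204]=6
after and $t4, $t4, 127: $t4=6&127=6
after add $t3, $t3, 4: $t3=204+4=208
after sub $t5, $t5, 2: $t5=10-2=8
cmp $t5, 0  (cmp 8,0)
bne L1: taken
after lw $t4, 0($t3): $t4=M[208]=-7
after and $t4, $t4, 127: $t4=(-7)&127=121
after add $t3, $t3, 4: $t3=208+4=212
after sub $t5, $t5, 2: $t5=8-2=6
cmp $t5, 0  (cmp 6,0)
bne L1: taken
after lw $t4, 0($t3): $t4=M[212]=-5
after and $t4, $t4, 127: $t4=(-5)&127=123
after add $t3, $t3, 4: $t3=212+4=216
after sub $t5, $t5, 2: $t5=6-2=4
cmp $t5, 0  (cmp 4,0)
bne L1: taken
after lw $t4, 0($t3): $t4=M[216]=30
after and $t4, $t4, 127: $t4=30&127=30
after add $t3, $t3, 4: $t3=216+4=220
after sub $t5, $t5, 2: $t5=4-2=2
cmp $t5, 0  (cmp 2,0)
bne L1: taken
after lw $t4, 0($t3): $t4=M[220]=-4
after and $t4, $t4, 127: $t4=(-4)&127=124
after add $t3, $t3, 4: $t3=220+4=224
after sub $t5, $t5, 2: $t5=2-2=0
cmp $t5, 0  (cmp 0,0)
bne L1: not taken
sw $t4, (200) → M[200]=124
halt.
Total executed instructions: 41.

41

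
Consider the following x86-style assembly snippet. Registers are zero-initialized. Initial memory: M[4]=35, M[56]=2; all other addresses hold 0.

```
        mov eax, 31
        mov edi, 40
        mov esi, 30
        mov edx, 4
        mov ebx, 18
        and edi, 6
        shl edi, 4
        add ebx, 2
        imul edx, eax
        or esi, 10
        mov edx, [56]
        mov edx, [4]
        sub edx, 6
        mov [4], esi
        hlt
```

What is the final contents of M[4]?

30

after mov eax, 31: eax=31
after mov edi, 40: edi=40
after mov esi, 30: esi=30
after mov edx, 4: edx=4
after mov ebx, 18: ebx=18
after and edi, 6: edi=40&6=0
after shl edi, 4: edi=0<<4=0
after add ebx, 2: ebx=18+2=20
after imul edx, eax: edx=4*31=124
after or esi, 10: esi=30|10=30
after mov edx, [56]: edx=M[56]=2
after mov edx, [4]: edx=M[4]=35
after sub edx, 6: edx=35-6=29
mov [4], esi → M[4]=30
halt.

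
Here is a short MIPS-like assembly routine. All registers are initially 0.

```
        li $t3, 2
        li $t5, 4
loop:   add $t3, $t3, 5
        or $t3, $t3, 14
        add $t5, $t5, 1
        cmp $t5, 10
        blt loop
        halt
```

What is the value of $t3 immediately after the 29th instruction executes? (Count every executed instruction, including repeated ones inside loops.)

li $t3, 2 → $t3=2
li $t5, 4 → $t5=4
add $t3, $t3, 5 → $t3=2+5=7
or $t3, $t3, 14 → $t3=7|14=15
add $t5, $t5, 1 → $t5=4+1=5
cmp $t5, 10  (cmp 5,10)
blt loop: taken
add $t3, $t3, 5 → $t3=15+5=20
or $t3, $t3, 14 → $t3=20|14=30
add $t5, $t5, 1 → $t5=5+1=6
cmp $t5, 10  (cmp 6,10)
blt loop: taken
add $t3, $t3, 5 → $t3=30+5=35
or $t3, $t3, 14 → $t3=35|14=47
add $t5, $t5, 1 → $t5=6+1=7
cmp $t5, 10  (cmp 7,10)
blt loop: taken
add $t3, $t3, 5 → $t3=47+5=52
or $t3, $t3, 14 → $t3=52|14=62
add $t5, $t5, 1 → $t5=7+1=8
cmp $t5, 10  (cmp 8,10)
blt loop: taken
add $t3, $t3, 5 → $t3=62+5=67
or $t3, $t3, 14 → $t3=67|14=79
add $t5, $t5, 1 → $t5=8+1=9
cmp $t5, 10  (cmp 9,10)
blt loop: taken
add $t3, $t3, 5 → $t3=79+5=84
or $t3, $t3, 14 → $t3=84|14=94
After step 29: $t3 = 94.

94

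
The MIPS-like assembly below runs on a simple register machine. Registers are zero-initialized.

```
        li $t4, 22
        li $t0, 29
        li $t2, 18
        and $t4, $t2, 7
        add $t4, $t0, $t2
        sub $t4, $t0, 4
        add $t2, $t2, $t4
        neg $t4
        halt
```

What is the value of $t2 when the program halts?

43

$t4=22
$t0=29
$t2=18
$t4=18&7=2
$t4=29+18=47
$t4=29-4=25
$t2=18+25=43
$t4=-(25)=-25
halt.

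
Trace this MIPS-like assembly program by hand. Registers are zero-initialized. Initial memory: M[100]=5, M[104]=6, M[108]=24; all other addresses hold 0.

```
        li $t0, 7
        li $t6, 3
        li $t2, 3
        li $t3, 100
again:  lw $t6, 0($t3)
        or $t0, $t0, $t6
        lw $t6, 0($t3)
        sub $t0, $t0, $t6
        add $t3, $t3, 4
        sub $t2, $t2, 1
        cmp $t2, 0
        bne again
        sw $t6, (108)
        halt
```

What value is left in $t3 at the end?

112

after li $t0, 7: $t0=7
after li $t6, 3: $t6=3
after li $t2, 3: $t2=3
after li $t3, 100: $t3=100
after lw $t6, 0($t3): $t6=M[100]=5
after or $t0, $t0, $t6: $t0=7|5=7
after lw $t6, 0($t3): $t6=M[100]=5
after sub $t0, $t0, $t6: $t0=7-5=2
after add $t3, $t3, 4: $t3=100+4=104
after sub $t2, $t2, 1: $t2=3-1=2
cmp $t2, 0  (cmp 2,0)
bne again: taken
after lw $t6, 0($t3): $t6=M[104]=6
after or $t0, $t0, $t6: $t0=2|6=6
after lw $t6, 0($t3): $t6=M[104]=6
after sub $t0, $t0, $t6: $t0=6-6=0
after add $t3, $t3, 4: $t3=104+4=108
after sub $t2, $t2, 1: $t2=2-1=1
cmp $t2, 0  (cmp 1,0)
bne again: taken
after lw $t6, 0($t3): $t6=M[108]=24
after or $t0, $t0, $t6: $t0=0|24=24
after lw $t6, 0($t3): $t6=M[108]=24
after sub $t0, $t0, $t6: $t0=24-24=0
after add $t3, $t3, 4: $t3=108+4=112
after sub $t2, $t2, 1: $t2=1-1=0
cmp $t2, 0  (cmp 0,0)
bne again: not taken
sw $t6, (108) → M[108]=24
halt.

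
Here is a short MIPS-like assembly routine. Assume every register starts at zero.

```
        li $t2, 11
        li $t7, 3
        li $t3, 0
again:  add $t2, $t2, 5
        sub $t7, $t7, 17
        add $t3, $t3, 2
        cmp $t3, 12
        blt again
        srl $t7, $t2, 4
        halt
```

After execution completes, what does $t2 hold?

li $t2, 11 → $t2=11
li $t7, 3 → $t7=3
li $t3, 0 → $t3=0
add $t2, $t2, 5 → $t2=11+5=16
sub $t7, $t7, 17 → $t7=3-17=-14
add $t3, $t3, 2 → $t3=0+2=2
cmp $t3, 12  (cmp 2,12)
blt again: taken
add $t2, $t2, 5 → $t2=16+5=21
sub $t7, $t7, 17 → $t7=(-14)-17=-31
add $t3, $t3, 2 → $t3=2+2=4
cmp $t3, 12  (cmp 4,12)
blt again: taken
add $t2, $t2, 5 → $t2=21+5=26
sub $t7, $t7, 17 → $t7=(-31)-17=-48
add $t3, $t3, 2 → $t3=4+2=6
cmp $t3, 12  (cmp 6,12)
blt again: taken
add $t2, $t2, 5 → $t2=26+5=31
sub $t7, $t7, 17 → $t7=(-48)-17=-65
add $t3, $t3, 2 → $t3=6+2=8
cmp $t3, 12  (cmp 8,12)
blt again: taken
add $t2, $t2, 5 → $t2=31+5=36
sub $t7, $t7, 17 → $t7=(-65)-17=-82
add $t3, $t3, 2 → $t3=8+2=10
cmp $t3, 12  (cmp 10,12)
blt again: taken
add $t2, $t2, 5 → $t2=36+5=41
sub $t7, $t7, 17 → $t7=(-82)-17=-99
add $t3, $t3, 2 → $t3=10+2=12
cmp $t3, 12  (cmp 12,12)
blt again: not taken
srl $t7, $t2, 4 → $t7=41>>4=2
halt.

41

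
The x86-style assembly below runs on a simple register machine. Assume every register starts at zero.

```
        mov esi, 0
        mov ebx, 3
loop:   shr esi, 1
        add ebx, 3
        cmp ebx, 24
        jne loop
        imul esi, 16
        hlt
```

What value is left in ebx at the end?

24

mov esi, 0 → esi=0
mov ebx, 3 → ebx=3
shr esi, 1 → esi=0>>1=0
add ebx, 3 → ebx=3+3=6
cmp ebx, 24  (cmp 6,24)
jne loop: taken
shr esi, 1 → esi=0>>1=0
add ebx, 3 → ebx=6+3=9
cmp ebx, 24  (cmp 9,24)
jne loop: taken
shr esi, 1 → esi=0>>1=0
add ebx, 3 → ebx=9+3=12
cmp ebx, 24  (cmp 12,24)
jne loop: taken
shr esi, 1 → esi=0>>1=0
add ebx, 3 → ebx=12+3=15
cmp ebx, 24  (cmp 15,24)
jne loop: taken
shr esi, 1 → esi=0>>1=0
add ebx, 3 → ebx=15+3=18
cmp ebx, 24  (cmp 18,24)
jne loop: taken
shr esi, 1 → esi=0>>1=0
add ebx, 3 → ebx=18+3=21
cmp ebx, 24  (cmp 21,24)
jne loop: taken
shr esi, 1 → esi=0>>1=0
add ebx, 3 → ebx=21+3=24
cmp ebx, 24  (cmp 24,24)
jne loop: not taken
imul esi, 16 → esi=0*16=0
halt.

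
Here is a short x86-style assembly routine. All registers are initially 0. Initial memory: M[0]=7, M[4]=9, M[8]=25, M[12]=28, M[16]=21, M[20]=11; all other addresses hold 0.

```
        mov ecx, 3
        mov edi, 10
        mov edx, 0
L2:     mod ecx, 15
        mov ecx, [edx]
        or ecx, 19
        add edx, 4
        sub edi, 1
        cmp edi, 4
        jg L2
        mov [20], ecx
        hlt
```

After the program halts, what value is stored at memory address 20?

27

after mov ecx, 3: ecx=3
after mov edi, 10: edi=10
after mov edx, 0: edx=0
after mod ecx, 15: ecx=3%15=3
after mov ecx, [edx]: ecx=M[0]=7
after or ecx, 19: ecx=7|19=23
after add edx, 4: edx=0+4=4
after sub edi, 1: edi=10-1=9
cmp edi, 4  (cmp 9,4)
jg L2: taken
after mod ecx, 15: ecx=23%15=8
after mov ecx, [edx]: ecx=M[4]=9
after or ecx, 19: ecx=9|19=27
after add edx, 4: edx=4+4=8
after sub edi, 1: edi=9-1=8
cmp edi, 4  (cmp 8,4)
jg L2: taken
after mod ecx, 15: ecx=27%15=12
after mov ecx, [edx]: ecx=M[8]=25
after or ecx, 19: ecx=25|19=27
after add edx, 4: edx=8+4=12
after sub edi, 1: edi=8-1=7
cmp edi, 4  (cmp 7,4)
jg L2: taken
after mod ecx, 15: ecx=27%15=12
after mov ecx, [edx]: ecx=M[12]=28
after or ecx, 19: ecx=28|19=31
after add edx, 4: edx=12+4=16
after sub edi, 1: edi=7-1=6
cmp edi, 4  (cmp 6,4)
jg L2: taken
after mod ecx, 15: ecx=31%15=1
after mov ecx, [edx]: ecx=M[16]=21
after or ecx, 19: ecx=21|19=23
after add edx, 4: edx=16+4=20
after sub edi, 1: edi=6-1=5
cmp edi, 4  (cmp 5,4)
jg L2: taken
after mod ecx, 15: ecx=23%15=8
after mov ecx, [edx]: ecx=M[20]=11
after or ecx, 19: ecx=11|19=27
after add edx, 4: edx=20+4=24
after sub edi, 1: edi=5-1=4
cmp edi, 4  (cmp 4,4)
jg L2: not taken
mov [20], ecx → M[20]=27
halt.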